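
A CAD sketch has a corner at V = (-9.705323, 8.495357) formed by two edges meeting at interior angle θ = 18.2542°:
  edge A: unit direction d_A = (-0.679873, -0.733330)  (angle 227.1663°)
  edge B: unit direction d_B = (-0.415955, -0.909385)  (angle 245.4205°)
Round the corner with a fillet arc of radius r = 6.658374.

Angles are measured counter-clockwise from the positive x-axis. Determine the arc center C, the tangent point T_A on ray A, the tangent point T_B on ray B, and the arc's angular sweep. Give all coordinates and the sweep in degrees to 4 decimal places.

center=(-32.9992,-26.4237) T_A=(-37.8820,-21.8968) T_B=(-26.9442,-29.1933) sweep=161.7458

bisector direction at 236.2934° = (-0.554940,-0.831890)
center distance |VC| = r/sin(θ/2) = 6.658374/sin(9.1271°) = 41.975544
C = V + |VC|·bis = (-32.9992,-26.4237)
T_A = V + ((C−V)·d_A)·d_A = V + 41.4441·d_A = (-37.8820,-21.8968)
T_B = V + ((C−V)·d_B)·d_B = V + 41.4441·d_B = (-26.9442,-29.1933)
sweep = 180° − θ = 161.7458°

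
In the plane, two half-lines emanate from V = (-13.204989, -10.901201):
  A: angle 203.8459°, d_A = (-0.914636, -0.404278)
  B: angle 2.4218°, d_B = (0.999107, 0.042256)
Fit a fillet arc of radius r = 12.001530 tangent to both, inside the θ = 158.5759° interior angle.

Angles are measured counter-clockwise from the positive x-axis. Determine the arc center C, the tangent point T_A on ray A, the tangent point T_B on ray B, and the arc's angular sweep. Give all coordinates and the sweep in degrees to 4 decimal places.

bisector direction at 283.1338° = (0.227227,-0.973842)
center distance |VC| = r/sin(θ/2) = 12.001530/sin(79.2879°) = 12.214381
C = V + |VC|·bis = (-10.4296,-22.7961)
T_A = V + ((C−V)·d_A)·d_A = V + 2.2703·d_A = (-15.2815,-11.8190)
T_B = V + ((C−V)·d_B)·d_B = V + 2.2703·d_B = (-10.9367,-10.8053)
sweep = 180° − θ = 21.4241°

center=(-10.4296,-22.7961) T_A=(-15.2815,-11.8190) T_B=(-10.9367,-10.8053) sweep=21.4241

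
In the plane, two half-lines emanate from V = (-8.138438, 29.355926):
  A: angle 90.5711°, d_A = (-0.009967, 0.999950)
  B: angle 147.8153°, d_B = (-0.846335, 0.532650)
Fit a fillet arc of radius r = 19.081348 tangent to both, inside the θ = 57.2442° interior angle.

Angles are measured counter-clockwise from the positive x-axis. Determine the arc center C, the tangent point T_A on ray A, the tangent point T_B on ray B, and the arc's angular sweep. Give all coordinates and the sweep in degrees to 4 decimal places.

bisector direction at 119.1932° = (-0.487756,0.872980)
center distance |VC| = r/sin(θ/2) = 19.081348/sin(28.6221°) = 39.833265
C = V + |VC|·bis = (-27.5674,64.1296)
T_A = V + ((C−V)·d_A)·d_A = V + 34.9656·d_A = (-8.4870,64.3198)
T_B = V + ((C−V)·d_B)·d_B = V + 34.9656·d_B = (-37.7310,47.9803)
sweep = 180° − θ = 122.7558°

center=(-27.5674,64.1296) T_A=(-8.4870,64.3198) T_B=(-37.7310,47.9803) sweep=122.7558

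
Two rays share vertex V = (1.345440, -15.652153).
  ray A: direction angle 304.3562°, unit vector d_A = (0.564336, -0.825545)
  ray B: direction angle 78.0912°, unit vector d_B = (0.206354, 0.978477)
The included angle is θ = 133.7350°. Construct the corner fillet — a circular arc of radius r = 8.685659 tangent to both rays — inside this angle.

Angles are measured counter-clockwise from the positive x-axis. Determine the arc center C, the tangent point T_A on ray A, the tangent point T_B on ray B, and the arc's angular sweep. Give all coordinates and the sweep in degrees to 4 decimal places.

bisector direction at 11.2237° = (0.980875,0.194640)
center distance |VC| = r/sin(θ/2) = 8.685659/sin(66.8675°) = 9.445053
C = V + |VC|·bis = (10.6099,-13.8138)
T_A = V + ((C−V)·d_A)·d_A = V + 3.7106·d_A = (3.4394,-18.7154)
T_B = V + ((C−V)·d_B)·d_B = V + 3.7106·d_B = (2.1111,-12.0214)
sweep = 180° − θ = 46.2650°

center=(10.6099,-13.8138) T_A=(3.4394,-18.7154) T_B=(2.1111,-12.0214) sweep=46.2650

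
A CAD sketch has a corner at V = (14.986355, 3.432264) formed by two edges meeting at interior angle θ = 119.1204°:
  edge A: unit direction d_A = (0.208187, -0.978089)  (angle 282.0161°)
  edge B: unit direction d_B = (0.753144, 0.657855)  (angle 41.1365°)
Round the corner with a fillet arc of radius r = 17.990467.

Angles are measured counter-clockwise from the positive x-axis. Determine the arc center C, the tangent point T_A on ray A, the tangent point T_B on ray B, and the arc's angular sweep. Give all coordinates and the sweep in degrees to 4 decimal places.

bisector direction at 341.5763° = (0.948745,-0.316042)
center distance |VC| = r/sin(θ/2) = 17.990467/sin(59.5602°) = 20.866691
C = V + |VC|·bis = (34.7835,-3.1625)
T_A = V + ((C−V)·d_A)·d_A = V + 10.5717·d_A = (17.1873,-6.9078)
T_B = V + ((C−V)·d_B)·d_B = V + 10.5717·d_B = (22.9484,10.3869)
sweep = 180° − θ = 60.8796°

center=(34.7835,-3.1625) T_A=(17.1873,-6.9078) T_B=(22.9484,10.3869) sweep=60.8796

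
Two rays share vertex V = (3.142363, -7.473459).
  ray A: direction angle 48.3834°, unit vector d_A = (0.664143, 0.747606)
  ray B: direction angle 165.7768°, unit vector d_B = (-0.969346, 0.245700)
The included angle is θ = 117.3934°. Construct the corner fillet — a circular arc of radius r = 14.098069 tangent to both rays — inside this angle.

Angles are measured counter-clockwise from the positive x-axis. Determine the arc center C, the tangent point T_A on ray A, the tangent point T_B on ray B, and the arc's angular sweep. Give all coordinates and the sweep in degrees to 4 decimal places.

center=(-1.7038,8.2988) T_A=(8.8360,-1.0643) T_B=(-5.1677,-5.3671) sweep=62.6066

bisector direction at 107.0801° = (-0.293708,0.955895)
center distance |VC| = r/sin(θ/2) = 14.098069/sin(58.6967°) = 16.499991
C = V + |VC|·bis = (-1.7038,8.2988)
T_A = V + ((C−V)·d_A)·d_A = V + 8.5729·d_A = (8.8360,-1.0643)
T_B = V + ((C−V)·d_B)·d_B = V + 8.5729·d_B = (-5.1677,-5.3671)
sweep = 180° − θ = 62.6066°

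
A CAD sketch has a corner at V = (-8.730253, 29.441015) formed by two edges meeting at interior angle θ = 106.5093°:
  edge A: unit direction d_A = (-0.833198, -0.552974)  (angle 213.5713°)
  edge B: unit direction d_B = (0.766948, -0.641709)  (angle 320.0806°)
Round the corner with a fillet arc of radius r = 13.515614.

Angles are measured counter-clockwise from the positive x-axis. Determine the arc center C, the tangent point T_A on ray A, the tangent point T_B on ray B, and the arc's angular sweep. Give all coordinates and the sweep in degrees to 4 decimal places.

bisector direction at 266.8260° = (-0.055369,-0.998466)
center distance |VC| = r/sin(θ/2) = 13.515614/sin(53.2546°) = 16.867059
C = V + |VC|·bis = (-9.6642,12.5998)
T_A = V + ((C−V)·d_A)·d_A = V + 10.0909·d_A = (-17.1380,23.8610)
T_B = V + ((C−V)·d_B)·d_B = V + 10.0909·d_B = (-0.9911,22.9656)
sweep = 180° − θ = 73.4907°

center=(-9.6642,12.5998) T_A=(-17.1380,23.8610) T_B=(-0.9911,22.9656) sweep=73.4907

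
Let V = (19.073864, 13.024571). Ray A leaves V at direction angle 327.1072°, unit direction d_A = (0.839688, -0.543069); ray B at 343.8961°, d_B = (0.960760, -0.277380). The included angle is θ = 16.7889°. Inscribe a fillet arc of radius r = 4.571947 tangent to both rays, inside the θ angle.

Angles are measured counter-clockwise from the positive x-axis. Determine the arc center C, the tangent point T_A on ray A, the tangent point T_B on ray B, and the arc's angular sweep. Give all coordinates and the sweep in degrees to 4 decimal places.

center=(47.5719,0.0383) T_A=(45.0890,-3.8008) T_B=(48.8401,4.4308) sweep=163.2111

bisector direction at 335.5016° = (0.909973,-0.414667)
center distance |VC| = r/sin(θ/2) = 4.571947/sin(8.3945°) = 31.317451
C = V + |VC|·bis = (47.5719,0.0383)
T_A = V + ((C−V)·d_A)·d_A = V + 30.9819·d_A = (45.0890,-3.8008)
T_B = V + ((C−V)·d_B)·d_B = V + 30.9819·d_B = (48.8401,4.4308)
sweep = 180° − θ = 163.2111°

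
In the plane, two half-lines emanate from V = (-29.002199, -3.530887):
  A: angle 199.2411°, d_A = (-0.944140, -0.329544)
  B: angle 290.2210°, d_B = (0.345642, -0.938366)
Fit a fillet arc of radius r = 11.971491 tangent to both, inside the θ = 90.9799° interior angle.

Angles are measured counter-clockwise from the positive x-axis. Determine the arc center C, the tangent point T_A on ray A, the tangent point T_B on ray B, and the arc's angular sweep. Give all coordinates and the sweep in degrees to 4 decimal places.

bisector direction at 244.7311° = (-0.426868,-0.904314)
center distance |VC| = r/sin(θ/2) = 11.971491/sin(45.4900°) = 16.787308
C = V + |VC|·bis = (-36.1682,-18.7119)
T_A = V + ((C−V)·d_A)·d_A = V + 11.7685·d_A = (-40.1133,-7.4091)
T_B = V + ((C−V)·d_B)·d_B = V + 11.7685·d_B = (-24.9345,-14.5740)
sweep = 180° − θ = 89.0201°

center=(-36.1682,-18.7119) T_A=(-40.1133,-7.4091) T_B=(-24.9345,-14.5740) sweep=89.0201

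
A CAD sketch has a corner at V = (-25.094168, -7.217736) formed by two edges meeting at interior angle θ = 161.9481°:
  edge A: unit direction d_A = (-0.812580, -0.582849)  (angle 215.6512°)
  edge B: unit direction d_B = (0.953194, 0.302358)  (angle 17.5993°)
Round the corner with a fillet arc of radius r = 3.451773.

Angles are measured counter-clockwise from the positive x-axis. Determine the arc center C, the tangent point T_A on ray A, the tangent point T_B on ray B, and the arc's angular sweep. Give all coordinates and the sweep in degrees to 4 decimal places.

bisector direction at 296.6252° = (0.448153,-0.893957)
center distance |VC| = r/sin(θ/2) = 3.451773/sin(80.9741°) = 3.495051
C = V + |VC|·bis = (-23.5279,-10.3422)
T_A = V + ((C−V)·d_A)·d_A = V + 0.5483·d_A = (-25.5397,-7.5373)
T_B = V + ((C−V)·d_B)·d_B = V + 0.5483·d_B = (-24.5715,-7.0520)
sweep = 180° − θ = 18.0519°

center=(-23.5279,-10.3422) T_A=(-25.5397,-7.5373) T_B=(-24.5715,-7.0520) sweep=18.0519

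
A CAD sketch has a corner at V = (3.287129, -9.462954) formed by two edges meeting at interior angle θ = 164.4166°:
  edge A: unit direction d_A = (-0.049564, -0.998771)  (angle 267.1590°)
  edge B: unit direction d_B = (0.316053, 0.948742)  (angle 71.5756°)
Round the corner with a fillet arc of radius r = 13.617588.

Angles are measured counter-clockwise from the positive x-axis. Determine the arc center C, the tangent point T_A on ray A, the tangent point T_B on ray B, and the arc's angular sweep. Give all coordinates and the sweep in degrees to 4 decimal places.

bisector direction at 349.3673° = (0.982830,-0.184512)
center distance |VC| = r/sin(θ/2) = 13.617588/sin(82.2083°) = 13.744484
C = V + |VC|·bis = (16.7956,-11.9990)
T_A = V + ((C−V)·d_A)·d_A = V + 1.8634·d_A = (3.1948,-11.3240)
T_B = V + ((C−V)·d_B)·d_B = V + 1.8634·d_B = (3.8761,-7.6951)
sweep = 180° − θ = 15.5834°

center=(16.7956,-11.9990) T_A=(3.1948,-11.3240) T_B=(3.8761,-7.6951) sweep=15.5834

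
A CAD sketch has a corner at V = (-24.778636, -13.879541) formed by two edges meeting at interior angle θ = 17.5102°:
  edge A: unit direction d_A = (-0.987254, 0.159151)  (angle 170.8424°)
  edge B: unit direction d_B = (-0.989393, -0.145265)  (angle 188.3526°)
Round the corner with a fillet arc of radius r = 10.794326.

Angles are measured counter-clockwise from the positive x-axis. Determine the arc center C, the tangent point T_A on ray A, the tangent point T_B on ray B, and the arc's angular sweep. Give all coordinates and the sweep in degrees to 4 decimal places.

bisector direction at 179.5975° = (-0.999975,0.007025)
center distance |VC| = r/sin(θ/2) = 10.794326/sin(8.7551°) = 70.916690
C = V + |VC|·bis = (-95.6936,-13.3814)
T_A = V + ((C−V)·d_A)·d_A = V + 70.0904·d_A = (-93.9757,-2.7246)
T_B = V + ((C−V)·d_B)·d_B = V + 70.0904·d_B = (-94.1255,-24.0612)
sweep = 180° − θ = 162.4898°

center=(-95.6936,-13.3814) T_A=(-93.9757,-2.7246) T_B=(-94.1255,-24.0612) sweep=162.4898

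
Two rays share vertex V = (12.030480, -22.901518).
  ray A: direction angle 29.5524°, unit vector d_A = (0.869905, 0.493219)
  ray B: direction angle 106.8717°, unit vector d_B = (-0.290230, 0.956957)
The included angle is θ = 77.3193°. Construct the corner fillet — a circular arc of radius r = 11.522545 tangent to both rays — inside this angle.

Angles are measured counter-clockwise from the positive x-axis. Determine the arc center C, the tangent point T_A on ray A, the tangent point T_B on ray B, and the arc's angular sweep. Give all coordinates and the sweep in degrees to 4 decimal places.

bisector direction at 68.2120° = (0.371173,0.928564)
center distance |VC| = r/sin(θ/2) = 11.522545/sin(38.6596°) = 18.445135
C = V + |VC|·bis = (18.8768,-5.7740)
T_A = V + ((C−V)·d_A)·d_A = V + 14.4033·d_A = (24.5600,-15.7976)
T_B = V + ((C−V)·d_B)·d_B = V + 14.4033·d_B = (7.8502,-9.1182)
sweep = 180° − θ = 102.6807°

center=(18.8768,-5.7740) T_A=(24.5600,-15.7976) T_B=(7.8502,-9.1182) sweep=102.6807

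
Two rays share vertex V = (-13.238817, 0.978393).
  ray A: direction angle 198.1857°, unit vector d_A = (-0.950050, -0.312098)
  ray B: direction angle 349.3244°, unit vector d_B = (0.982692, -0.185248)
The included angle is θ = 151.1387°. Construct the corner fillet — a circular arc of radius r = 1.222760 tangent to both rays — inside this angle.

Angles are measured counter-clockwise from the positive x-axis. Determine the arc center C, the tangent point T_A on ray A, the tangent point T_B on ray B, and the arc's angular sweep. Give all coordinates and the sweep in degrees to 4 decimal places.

center=(-13.1561,-0.2815) T_A=(-13.5377,0.8802) T_B=(-12.9296,0.9201) sweep=28.8613

bisector direction at 273.7550° = (0.065491,-0.997853)
center distance |VC| = r/sin(θ/2) = 1.222760/sin(75.5694°) = 1.262595
C = V + |VC|·bis = (-13.1561,-0.2815)
T_A = V + ((C−V)·d_A)·d_A = V + 0.3146·d_A = (-13.5377,0.8802)
T_B = V + ((C−V)·d_B)·d_B = V + 0.3146·d_B = (-12.9296,0.9201)
sweep = 180° − θ = 28.8613°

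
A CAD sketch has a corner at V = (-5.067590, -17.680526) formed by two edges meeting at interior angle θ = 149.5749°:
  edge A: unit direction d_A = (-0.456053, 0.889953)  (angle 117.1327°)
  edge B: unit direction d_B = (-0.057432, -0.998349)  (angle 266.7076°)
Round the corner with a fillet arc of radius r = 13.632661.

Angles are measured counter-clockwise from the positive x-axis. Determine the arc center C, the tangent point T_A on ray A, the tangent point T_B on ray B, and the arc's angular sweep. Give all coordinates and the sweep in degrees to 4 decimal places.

bisector direction at 191.9202° = (-0.978436,-0.206548)
center distance |VC| = r/sin(θ/2) = 13.632661/sin(74.7875°) = 14.127709
C = V + |VC|·bis = (-18.8907,-20.5986)
T_A = V + ((C−V)·d_A)·d_A = V + 3.7071·d_A = (-6.7582,-14.3814)
T_B = V + ((C−V)·d_B)·d_B = V + 3.7071·d_B = (-5.2805,-21.3815)
sweep = 180° − θ = 30.4251°

center=(-18.8907,-20.5986) T_A=(-6.7582,-14.3814) T_B=(-5.2805,-21.3815) sweep=30.4251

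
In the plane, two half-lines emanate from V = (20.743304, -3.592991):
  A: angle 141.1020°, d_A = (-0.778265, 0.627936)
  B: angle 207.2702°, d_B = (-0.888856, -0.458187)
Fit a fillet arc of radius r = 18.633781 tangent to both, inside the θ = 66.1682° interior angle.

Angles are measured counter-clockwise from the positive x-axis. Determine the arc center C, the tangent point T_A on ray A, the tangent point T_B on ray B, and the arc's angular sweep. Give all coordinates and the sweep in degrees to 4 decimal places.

center=(-13.2171,-0.1351) T_A=(-1.5163,14.3669) T_B=(-4.6793,-16.6978) sweep=113.8318

bisector direction at 174.1861° = (-0.994856,0.101298)
center distance |VC| = r/sin(θ/2) = 18.633781/sin(33.0841°) = 34.135965
C = V + |VC|·bis = (-13.2171,-0.1351)
T_A = V + ((C−V)·d_A)·d_A = V + 28.6015·d_A = (-1.5163,14.3669)
T_B = V + ((C−V)·d_B)·d_B = V + 28.6015·d_B = (-4.6793,-16.6978)
sweep = 180° − θ = 113.8318°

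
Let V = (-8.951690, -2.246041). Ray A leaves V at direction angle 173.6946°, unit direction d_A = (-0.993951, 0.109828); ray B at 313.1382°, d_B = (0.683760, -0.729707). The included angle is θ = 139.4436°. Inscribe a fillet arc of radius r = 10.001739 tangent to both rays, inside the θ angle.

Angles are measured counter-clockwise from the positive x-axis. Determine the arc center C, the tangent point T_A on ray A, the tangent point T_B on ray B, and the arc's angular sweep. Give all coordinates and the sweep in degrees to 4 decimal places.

center=(-13.7232,-11.7814) T_A=(-12.6248,-1.8402) T_B=(-6.4249,-4.9426) sweep=40.5564

bisector direction at 243.4164° = (-0.447503,-0.894282)
center distance |VC| = r/sin(θ/2) = 10.001739/sin(69.7218°) = 10.662598
C = V + |VC|·bis = (-13.7232,-11.7814)
T_A = V + ((C−V)·d_A)·d_A = V + 3.6954·d_A = (-12.6248,-1.8402)
T_B = V + ((C−V)·d_B)·d_B = V + 3.6954·d_B = (-6.4249,-4.9426)
sweep = 180° − θ = 40.5564°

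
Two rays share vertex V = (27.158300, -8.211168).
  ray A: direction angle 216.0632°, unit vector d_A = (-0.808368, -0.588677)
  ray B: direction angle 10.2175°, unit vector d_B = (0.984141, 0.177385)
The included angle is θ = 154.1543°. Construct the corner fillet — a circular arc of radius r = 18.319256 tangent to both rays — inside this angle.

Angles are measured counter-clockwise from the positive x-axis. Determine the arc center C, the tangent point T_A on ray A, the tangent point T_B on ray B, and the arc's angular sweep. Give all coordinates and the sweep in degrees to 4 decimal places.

bisector direction at 293.1404° = (0.392985,-0.919545)
center distance |VC| = r/sin(θ/2) = 18.319256/sin(77.0772°) = 18.795302
C = V + |VC|·bis = (34.5446,-25.4943)
T_A = V + ((C−V)·d_A)·d_A = V + 4.2034·d_A = (23.7604,-10.6856)
T_B = V + ((C−V)·d_B)·d_B = V + 4.2034·d_B = (31.2950,-7.4656)
sweep = 180° − θ = 25.8457°

center=(34.5446,-25.4943) T_A=(23.7604,-10.6856) T_B=(31.2950,-7.4656) sweep=25.8457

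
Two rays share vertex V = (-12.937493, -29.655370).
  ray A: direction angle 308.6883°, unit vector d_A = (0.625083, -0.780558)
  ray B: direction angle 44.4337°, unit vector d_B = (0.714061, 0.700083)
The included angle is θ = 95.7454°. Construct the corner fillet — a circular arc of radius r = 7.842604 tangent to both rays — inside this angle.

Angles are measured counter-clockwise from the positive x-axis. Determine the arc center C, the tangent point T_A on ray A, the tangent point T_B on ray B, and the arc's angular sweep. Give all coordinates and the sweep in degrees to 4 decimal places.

bisector direction at 356.5610° = (0.998199,-0.059986)
center distance |VC| = r/sin(θ/2) = 7.842604/sin(47.8727°) = 10.574445
C = V + |VC|·bis = (-2.3821,-30.2897)
T_A = V + ((C−V)·d_A)·d_A = V + 7.0931·d_A = (-8.5037,-35.1920)
T_B = V + ((C−V)·d_B)·d_B = V + 7.0931·d_B = (-7.8726,-24.6896)
sweep = 180° − θ = 84.2546°

center=(-2.3821,-30.2897) T_A=(-8.5037,-35.1920) T_B=(-7.8726,-24.6896) sweep=84.2546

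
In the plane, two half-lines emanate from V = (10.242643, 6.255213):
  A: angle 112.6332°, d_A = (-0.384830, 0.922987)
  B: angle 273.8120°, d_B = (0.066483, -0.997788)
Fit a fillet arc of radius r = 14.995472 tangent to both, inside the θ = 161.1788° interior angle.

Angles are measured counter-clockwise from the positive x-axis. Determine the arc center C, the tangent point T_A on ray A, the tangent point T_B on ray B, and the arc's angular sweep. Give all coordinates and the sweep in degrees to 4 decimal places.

bisector direction at 193.2226° = (-0.973489,-0.228735)
center distance |VC| = r/sin(θ/2) = 14.995472/sin(80.5894°) = 15.200035
C = V + |VC|·bis = (-4.5544,2.7784)
T_A = V + ((C−V)·d_A)·d_A = V + 2.4853·d_A = (9.2862,8.5491)
T_B = V + ((C−V)·d_B)·d_B = V + 2.4853·d_B = (10.4079,3.7754)
sweep = 180° − θ = 18.8212°

center=(-4.5544,2.7784) T_A=(9.2862,8.5491) T_B=(10.4079,3.7754) sweep=18.8212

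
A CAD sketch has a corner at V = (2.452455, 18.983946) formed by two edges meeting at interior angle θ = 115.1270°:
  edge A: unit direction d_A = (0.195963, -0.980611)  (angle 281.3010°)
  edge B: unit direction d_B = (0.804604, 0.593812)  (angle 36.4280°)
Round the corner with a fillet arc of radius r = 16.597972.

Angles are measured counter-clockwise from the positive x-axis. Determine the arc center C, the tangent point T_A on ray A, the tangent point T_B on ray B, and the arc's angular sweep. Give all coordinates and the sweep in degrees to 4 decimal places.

center=(20.7957,11.8928) T_A=(4.5195,8.6402) T_B=(10.9396,25.2476) sweep=64.8730

bisector direction at 338.8645° = (0.932730,-0.360575)
center distance |VC| = r/sin(θ/2) = 16.597972/sin(57.5635°) = 19.666160
C = V + |VC|·bis = (20.7957,11.8928)
T_A = V + ((C−V)·d_A)·d_A = V + 10.5482·d_A = (4.5195,8.6402)
T_B = V + ((C−V)·d_B)·d_B = V + 10.5482·d_B = (10.9396,25.2476)
sweep = 180° − θ = 64.8730°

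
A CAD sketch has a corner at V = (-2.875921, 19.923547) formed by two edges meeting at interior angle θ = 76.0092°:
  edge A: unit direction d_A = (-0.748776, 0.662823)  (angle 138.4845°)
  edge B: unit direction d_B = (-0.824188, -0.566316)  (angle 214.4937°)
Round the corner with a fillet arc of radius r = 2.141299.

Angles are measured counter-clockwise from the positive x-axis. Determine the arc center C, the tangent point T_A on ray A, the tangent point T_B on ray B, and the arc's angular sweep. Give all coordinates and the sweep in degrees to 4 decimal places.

center=(-6.3471,20.1365) T_A=(-4.9278,21.7399) T_B=(-5.1344,18.3717) sweep=103.9908

bisector direction at 176.4891° = (-0.998123,0.061238)
center distance |VC| = r/sin(θ/2) = 2.141299/sin(38.0046°) = 3.477689
C = V + |VC|·bis = (-6.3471,20.1365)
T_A = V + ((C−V)·d_A)·d_A = V + 2.7403·d_A = (-4.9278,21.7399)
T_B = V + ((C−V)·d_B)·d_B = V + 2.7403·d_B = (-5.1344,18.3717)
sweep = 180° − θ = 103.9908°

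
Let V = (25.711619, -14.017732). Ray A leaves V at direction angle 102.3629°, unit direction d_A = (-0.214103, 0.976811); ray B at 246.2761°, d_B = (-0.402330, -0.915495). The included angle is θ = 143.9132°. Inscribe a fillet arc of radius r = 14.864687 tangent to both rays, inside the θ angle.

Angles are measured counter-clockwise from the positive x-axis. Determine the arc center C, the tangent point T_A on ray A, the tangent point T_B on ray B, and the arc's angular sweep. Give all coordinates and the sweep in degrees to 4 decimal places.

center=(10.1549,-12.4703) T_A=(24.6749,-9.2877) T_B=(23.7634,-18.4508) sweep=36.0868

bisector direction at 174.3195° = (-0.995089,0.098981)
center distance |VC| = r/sin(θ/2) = 14.864687/sin(71.9566°) = 15.633509
C = V + |VC|·bis = (10.1549,-12.4703)
T_A = V + ((C−V)·d_A)·d_A = V + 4.8423·d_A = (24.6749,-9.2877)
T_B = V + ((C−V)·d_B)·d_B = V + 4.8423·d_B = (23.7634,-18.4508)
sweep = 180° − θ = 36.0868°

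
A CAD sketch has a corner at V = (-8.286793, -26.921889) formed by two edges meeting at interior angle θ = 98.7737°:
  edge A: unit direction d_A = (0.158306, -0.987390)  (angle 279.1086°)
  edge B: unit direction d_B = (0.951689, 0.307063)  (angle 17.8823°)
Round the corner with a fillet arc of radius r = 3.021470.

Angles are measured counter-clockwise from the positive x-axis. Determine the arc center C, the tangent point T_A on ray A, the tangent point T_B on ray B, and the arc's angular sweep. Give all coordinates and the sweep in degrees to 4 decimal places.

center=(-4.8933,-29.0018) T_A=(-7.8766,-29.4801) T_B=(-5.8210,-26.1263) sweep=81.2263

bisector direction at 328.4955° = (0.852599,-0.522566)
center distance |VC| = r/sin(θ/2) = 3.021470/sin(49.3869°) = 3.980217
C = V + |VC|·bis = (-4.8933,-29.0018)
T_A = V + ((C−V)·d_A)·d_A = V + 2.5909·d_A = (-7.8766,-29.4801)
T_B = V + ((C−V)·d_B)·d_B = V + 2.5909·d_B = (-5.8210,-26.1263)
sweep = 180° − θ = 81.2263°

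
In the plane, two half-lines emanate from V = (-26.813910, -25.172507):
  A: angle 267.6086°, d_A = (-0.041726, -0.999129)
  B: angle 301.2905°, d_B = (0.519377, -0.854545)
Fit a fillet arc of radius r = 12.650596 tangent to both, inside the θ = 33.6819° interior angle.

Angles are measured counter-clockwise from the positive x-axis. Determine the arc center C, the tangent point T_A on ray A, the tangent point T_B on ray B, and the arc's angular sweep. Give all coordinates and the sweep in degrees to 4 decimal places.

bisector direction at 284.4496° = (0.249527,-0.968368)
center distance |VC| = r/sin(θ/2) = 12.650596/sin(16.8409°) = 43.665517
C = V + |VC|·bis = (-15.9182,-67.4568)
T_A = V + ((C−V)·d_A)·d_A = V + 41.7928·d_A = (-28.5577,-66.9289)
T_B = V + ((C−V)·d_B)·d_B = V + 41.7928·d_B = (-5.1077,-60.8864)
sweep = 180° − θ = 146.3181°

center=(-15.9182,-67.4568) T_A=(-28.5577,-66.9289) T_B=(-5.1077,-60.8864) sweep=146.3181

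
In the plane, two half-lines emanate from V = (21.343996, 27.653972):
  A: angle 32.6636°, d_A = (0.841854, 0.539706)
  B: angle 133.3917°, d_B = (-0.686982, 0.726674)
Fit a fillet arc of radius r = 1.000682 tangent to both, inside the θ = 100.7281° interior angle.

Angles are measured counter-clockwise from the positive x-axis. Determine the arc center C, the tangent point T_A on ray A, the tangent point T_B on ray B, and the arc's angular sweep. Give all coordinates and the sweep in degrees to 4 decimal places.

center=(21.5017,28.9438) T_A=(22.0418,28.1013) T_B=(20.7746,28.2563) sweep=79.2719

bisector direction at 83.0276° = (0.121390,0.992605)
center distance |VC| = r/sin(θ/2) = 1.000682/sin(50.3640°) = 1.299396
C = V + |VC|·bis = (21.5017,28.9438)
T_A = V + ((C−V)·d_A)·d_A = V + 0.8289·d_A = (22.0418,28.1013)
T_B = V + ((C−V)·d_B)·d_B = V + 0.8289·d_B = (20.7746,28.2563)
sweep = 180° − θ = 79.2719°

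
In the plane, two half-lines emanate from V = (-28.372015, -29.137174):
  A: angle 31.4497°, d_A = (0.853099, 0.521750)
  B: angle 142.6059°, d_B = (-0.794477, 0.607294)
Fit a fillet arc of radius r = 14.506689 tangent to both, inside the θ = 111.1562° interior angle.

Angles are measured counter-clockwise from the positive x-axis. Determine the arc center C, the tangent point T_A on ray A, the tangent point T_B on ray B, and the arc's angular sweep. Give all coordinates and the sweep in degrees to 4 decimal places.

bisector direction at 87.0278° = (0.051851,0.998655)
center distance |VC| = r/sin(θ/2) = 14.506689/sin(55.5781°) = 17.586051
C = V + |VC|·bis = (-27.4602,-11.5748)
T_A = V + ((C−V)·d_A)·d_A = V + 9.9411·d_A = (-19.8913,-23.9504)
T_B = V + ((C−V)·d_B)·d_B = V + 9.9411·d_B = (-36.2700,-23.1000)
sweep = 180° − θ = 68.8438°

center=(-27.4602,-11.5748) T_A=(-19.8913,-23.9504) T_B=(-36.2700,-23.1000) sweep=68.8438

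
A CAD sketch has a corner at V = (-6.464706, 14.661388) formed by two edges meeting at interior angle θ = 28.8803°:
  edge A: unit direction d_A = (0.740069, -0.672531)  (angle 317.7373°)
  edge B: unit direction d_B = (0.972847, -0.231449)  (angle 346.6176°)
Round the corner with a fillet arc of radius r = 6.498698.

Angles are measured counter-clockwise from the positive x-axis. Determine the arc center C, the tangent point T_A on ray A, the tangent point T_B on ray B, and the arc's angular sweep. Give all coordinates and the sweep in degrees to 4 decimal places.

bisector direction at 332.1774° = (0.884397,-0.466735)
center distance |VC| = r/sin(θ/2) = 6.498698/sin(14.4401°) = 26.060615
C = V + |VC|·bis = (16.5832,2.4980)
T_A = V + ((C−V)·d_A)·d_A = V + 25.2373·d_A = (12.2127,-2.3115)
T_B = V + ((C−V)·d_B)·d_B = V + 25.2373·d_B = (18.0874,8.8202)
sweep = 180° − θ = 151.1197°

center=(16.5832,2.4980) T_A=(12.2127,-2.3115) T_B=(18.0874,8.8202) sweep=151.1197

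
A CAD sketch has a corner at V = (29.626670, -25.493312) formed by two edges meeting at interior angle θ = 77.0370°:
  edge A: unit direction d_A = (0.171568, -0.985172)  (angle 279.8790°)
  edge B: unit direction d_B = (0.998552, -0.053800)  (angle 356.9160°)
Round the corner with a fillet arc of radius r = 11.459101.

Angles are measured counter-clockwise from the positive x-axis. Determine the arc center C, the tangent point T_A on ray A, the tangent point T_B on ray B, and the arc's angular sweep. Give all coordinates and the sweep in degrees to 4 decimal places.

center=(43.3858,-37.7103) T_A=(32.0967,-39.6764) T_B=(44.0023,-26.2678) sweep=102.9630

bisector direction at 318.3975° = (0.747769,-0.663959)
center distance |VC| = r/sin(θ/2) = 11.459101/sin(38.5185°) = 18.400293
C = V + |VC|·bis = (43.3858,-37.7103)
T_A = V + ((C−V)·d_A)·d_A = V + 14.3965·d_A = (32.0967,-39.6764)
T_B = V + ((C−V)·d_B)·d_B = V + 14.3965·d_B = (44.0023,-26.2678)
sweep = 180° − θ = 102.9630°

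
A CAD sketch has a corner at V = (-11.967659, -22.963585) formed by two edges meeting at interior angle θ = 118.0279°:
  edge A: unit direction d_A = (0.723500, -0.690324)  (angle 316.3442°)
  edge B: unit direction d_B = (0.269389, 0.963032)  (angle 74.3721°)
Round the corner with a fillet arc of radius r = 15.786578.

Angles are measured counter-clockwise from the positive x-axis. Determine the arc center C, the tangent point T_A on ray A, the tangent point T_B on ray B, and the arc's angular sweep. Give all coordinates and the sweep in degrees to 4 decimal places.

bisector direction at 15.3581° = (0.964289,0.264852)
center distance |VC| = r/sin(θ/2) = 15.786578/sin(59.0140°) = 18.414456
C = V + |VC|·bis = (5.7892,-18.0865)
T_A = V + ((C−V)·d_A)·d_A = V + 9.4803·d_A = (-5.1087,-29.5081)
T_B = V + ((C−V)·d_B)·d_B = V + 9.4803·d_B = (-9.4138,-13.8338)
sweep = 180° − θ = 61.9721°

center=(5.7892,-18.0865) T_A=(-5.1087,-29.5081) T_B=(-9.4138,-13.8338) sweep=61.9721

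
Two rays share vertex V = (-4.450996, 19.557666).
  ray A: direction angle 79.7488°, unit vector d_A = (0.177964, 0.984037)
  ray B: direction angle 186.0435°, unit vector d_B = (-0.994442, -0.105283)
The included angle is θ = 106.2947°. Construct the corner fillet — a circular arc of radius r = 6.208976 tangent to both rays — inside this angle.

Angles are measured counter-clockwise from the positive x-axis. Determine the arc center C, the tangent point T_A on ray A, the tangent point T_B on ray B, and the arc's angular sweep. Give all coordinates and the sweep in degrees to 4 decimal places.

center=(-9.7326,25.2422) T_A=(-3.6228,24.1372) T_B=(-9.0789,19.0677) sweep=73.7053

bisector direction at 132.8962° = (-0.680672,0.732589)
center distance |VC| = r/sin(θ/2) = 6.208976/sin(53.1474°) = 7.759468
C = V + |VC|·bis = (-9.7326,25.2422)
T_A = V + ((C−V)·d_A)·d_A = V + 4.6538·d_A = (-3.6228,24.1372)
T_B = V + ((C−V)·d_B)·d_B = V + 4.6538·d_B = (-9.0789,19.0677)
sweep = 180° − θ = 73.7053°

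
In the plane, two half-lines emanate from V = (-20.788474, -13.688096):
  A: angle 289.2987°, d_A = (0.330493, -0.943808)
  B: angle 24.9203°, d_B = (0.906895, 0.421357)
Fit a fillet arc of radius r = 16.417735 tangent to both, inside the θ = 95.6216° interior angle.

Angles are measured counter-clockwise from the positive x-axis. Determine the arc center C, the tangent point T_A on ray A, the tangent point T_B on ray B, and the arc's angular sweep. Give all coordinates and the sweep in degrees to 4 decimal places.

bisector direction at 337.1095° = (0.921250,-0.388971)
center distance |VC| = r/sin(θ/2) = 16.417735/sin(47.8108°) = 22.158245
C = V + |VC|·bis = (-0.3752,-22.3070)
T_A = V + ((C−V)·d_A)·d_A = V + 14.8811·d_A = (-15.8704,-27.7330)
T_B = V + ((C−V)·d_B)·d_B = V + 14.8811·d_B = (-7.2929,-7.4179)
sweep = 180° − θ = 84.3784°

center=(-0.3752,-22.3070) T_A=(-15.8704,-27.7330) T_B=(-7.2929,-7.4179) sweep=84.3784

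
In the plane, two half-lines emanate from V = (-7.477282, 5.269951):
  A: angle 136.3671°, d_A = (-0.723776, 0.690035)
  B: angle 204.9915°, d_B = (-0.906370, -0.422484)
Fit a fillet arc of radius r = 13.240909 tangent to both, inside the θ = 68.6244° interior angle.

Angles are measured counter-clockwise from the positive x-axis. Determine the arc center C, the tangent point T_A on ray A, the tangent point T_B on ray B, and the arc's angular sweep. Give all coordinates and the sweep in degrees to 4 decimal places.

center=(-30.6564,9.0743) T_A=(-21.5197,18.6577) T_B=(-25.0623,-2.9269) sweep=111.3756

bisector direction at 170.6793° = (-0.986797,0.161960)
center distance |VC| = r/sin(θ/2) = 13.240909/sin(34.3122°) = 23.489203
C = V + |VC|·bis = (-30.6564,9.0743)
T_A = V + ((C−V)·d_A)·d_A = V + 19.4016·d_A = (-21.5197,18.6577)
T_B = V + ((C−V)·d_B)·d_B = V + 19.4016·d_B = (-25.0623,-2.9269)
sweep = 180° − θ = 111.3756°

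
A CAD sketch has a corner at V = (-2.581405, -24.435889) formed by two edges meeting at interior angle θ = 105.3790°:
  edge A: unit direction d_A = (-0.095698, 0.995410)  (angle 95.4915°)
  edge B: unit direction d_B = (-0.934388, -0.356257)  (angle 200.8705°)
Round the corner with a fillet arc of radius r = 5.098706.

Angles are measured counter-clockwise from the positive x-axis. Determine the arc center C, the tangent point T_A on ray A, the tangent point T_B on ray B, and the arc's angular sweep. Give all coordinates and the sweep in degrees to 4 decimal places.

bisector direction at 148.1810° = (-0.849718,0.527238)
center distance |VC| = r/sin(θ/2) = 5.098706/sin(52.6895°) = 6.410544
C = V + |VC|·bis = (-8.0286,-21.0560)
T_A = V + ((C−V)·d_A)·d_A = V + 3.8856·d_A = (-2.9533,-20.5681)
T_B = V + ((C−V)·d_B)·d_B = V + 3.8856·d_B = (-6.2121,-25.8202)
sweep = 180° − θ = 74.6210°

center=(-8.0286,-21.0560) T_A=(-2.9533,-20.5681) T_B=(-6.2121,-25.8202) sweep=74.6210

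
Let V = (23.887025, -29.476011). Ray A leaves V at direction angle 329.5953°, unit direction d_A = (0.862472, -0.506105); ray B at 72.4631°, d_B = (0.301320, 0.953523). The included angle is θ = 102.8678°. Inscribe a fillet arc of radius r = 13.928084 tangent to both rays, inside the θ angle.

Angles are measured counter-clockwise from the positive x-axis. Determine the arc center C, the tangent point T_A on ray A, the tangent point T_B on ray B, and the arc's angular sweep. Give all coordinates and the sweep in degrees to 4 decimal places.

center=(40.5140,-23.0838) T_A=(33.4649,-35.0964) T_B=(27.2332,-18.8870) sweep=77.1322

bisector direction at 21.0292° = (0.933398,0.358844)
center distance |VC| = r/sin(θ/2) = 13.928084/sin(51.4339°) = 17.813367
C = V + |VC|·bis = (40.5140,-23.0838)
T_A = V + ((C−V)·d_A)·d_A = V + 11.1052·d_A = (33.4649,-35.0964)
T_B = V + ((C−V)·d_B)·d_B = V + 11.1052·d_B = (27.2332,-18.8870)
sweep = 180° − θ = 77.1322°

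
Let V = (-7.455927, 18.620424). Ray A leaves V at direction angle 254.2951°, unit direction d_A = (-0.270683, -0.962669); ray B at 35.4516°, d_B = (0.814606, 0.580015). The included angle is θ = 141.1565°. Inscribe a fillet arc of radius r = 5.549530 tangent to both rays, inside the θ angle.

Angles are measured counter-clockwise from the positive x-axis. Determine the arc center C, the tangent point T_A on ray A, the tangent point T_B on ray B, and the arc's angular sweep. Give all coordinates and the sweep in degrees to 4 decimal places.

bisector direction at 324.8733° = (0.817882,-0.575386)
center distance |VC| = r/sin(θ/2) = 5.549530/sin(70.5782°) = 5.884371
C = V + |VC|·bis = (-2.6432,15.2346)
T_A = V + ((C−V)·d_A)·d_A = V + 1.9567·d_A = (-7.9856,16.7368)
T_B = V + ((C−V)·d_B)·d_B = V + 1.9567·d_B = (-5.8620,19.7553)
sweep = 180° − θ = 38.8435°

center=(-2.6432,15.2346) T_A=(-7.9856,16.7368) T_B=(-5.8620,19.7553) sweep=38.8435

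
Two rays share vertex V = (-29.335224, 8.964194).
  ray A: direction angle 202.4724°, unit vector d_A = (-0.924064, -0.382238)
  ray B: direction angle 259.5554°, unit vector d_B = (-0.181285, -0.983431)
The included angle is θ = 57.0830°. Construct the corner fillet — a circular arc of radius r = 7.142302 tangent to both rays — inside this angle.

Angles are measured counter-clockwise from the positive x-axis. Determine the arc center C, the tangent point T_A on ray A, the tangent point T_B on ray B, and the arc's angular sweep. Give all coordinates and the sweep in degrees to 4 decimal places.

center=(-38.7398,-2.6552) T_A=(-41.4698,3.9447) T_B=(-31.7158,-3.9500) sweep=122.9170

bisector direction at 231.0139° = (-0.629132,-0.777299)
center distance |VC| = r/sin(θ/2) = 7.142302/sin(28.5415°) = 14.948460
C = V + |VC|·bis = (-38.7398,-2.6552)
T_A = V + ((C−V)·d_A)·d_A = V + 13.1318·d_A = (-41.4698,3.9447)
T_B = V + ((C−V)·d_B)·d_B = V + 13.1318·d_B = (-31.7158,-3.9500)
sweep = 180° − θ = 122.9170°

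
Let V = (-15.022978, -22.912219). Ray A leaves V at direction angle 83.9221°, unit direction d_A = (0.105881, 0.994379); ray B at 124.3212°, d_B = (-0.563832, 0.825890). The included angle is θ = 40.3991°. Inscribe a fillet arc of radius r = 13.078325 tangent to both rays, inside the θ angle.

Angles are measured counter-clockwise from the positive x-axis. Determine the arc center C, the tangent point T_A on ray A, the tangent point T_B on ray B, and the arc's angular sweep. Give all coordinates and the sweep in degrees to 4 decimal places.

bisector direction at 104.1217° = (-0.243981,0.969780)
center distance |VC| = r/sin(θ/2) = 13.078325/sin(20.1995°) = 37.876259
C = V + |VC|·bis = (-24.2641,13.8194)
T_A = V + ((C−V)·d_A)·d_A = V + 35.5467·d_A = (-11.2593,12.4347)
T_B = V + ((C−V)·d_B)·d_B = V + 35.5467·d_B = (-35.0653,6.4454)
sweep = 180° − θ = 139.6009°

center=(-24.2641,13.8194) T_A=(-11.2593,12.4347) T_B=(-35.0653,6.4454) sweep=139.6009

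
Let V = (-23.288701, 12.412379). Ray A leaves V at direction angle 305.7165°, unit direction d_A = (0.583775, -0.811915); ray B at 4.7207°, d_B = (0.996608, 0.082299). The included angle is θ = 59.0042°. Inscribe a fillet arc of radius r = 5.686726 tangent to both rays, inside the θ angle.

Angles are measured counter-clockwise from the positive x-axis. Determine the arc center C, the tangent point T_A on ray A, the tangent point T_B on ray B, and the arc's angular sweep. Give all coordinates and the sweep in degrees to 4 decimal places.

bisector direction at 335.2186° = (0.907914,-0.419157)
center distance |VC| = r/sin(θ/2) = 5.686726/sin(29.5021°) = 11.547696
C = V + |VC|·bis = (-12.8044,7.5721)
T_A = V + ((C−V)·d_A)·d_A = V + 10.0504·d_A = (-17.4215,4.2523)
T_B = V + ((C−V)·d_B)·d_B = V + 10.0504·d_B = (-13.2724,13.2395)
sweep = 180° − θ = 120.9958°

center=(-12.8044,7.5721) T_A=(-17.4215,4.2523) T_B=(-13.2724,13.2395) sweep=120.9958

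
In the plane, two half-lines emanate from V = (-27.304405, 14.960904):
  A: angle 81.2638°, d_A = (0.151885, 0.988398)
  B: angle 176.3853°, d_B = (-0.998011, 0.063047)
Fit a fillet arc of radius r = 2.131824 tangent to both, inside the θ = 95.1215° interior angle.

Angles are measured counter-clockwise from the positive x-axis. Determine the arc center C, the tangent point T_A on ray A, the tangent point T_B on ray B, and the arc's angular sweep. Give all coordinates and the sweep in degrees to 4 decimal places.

bisector direction at 128.8246° = (-0.626938,0.779069)
center distance |VC| = r/sin(θ/2) = 2.131824/sin(47.5607°) = 2.888677
C = V + |VC|·bis = (-29.1154,17.2114)
T_A = V + ((C−V)·d_A)·d_A = V + 1.9493·d_A = (-27.0083,16.8876)
T_B = V + ((C−V)·d_B)·d_B = V + 1.9493·d_B = (-29.2498,15.0838)
sweep = 180° − θ = 84.8785°

center=(-29.1154,17.2114) T_A=(-27.0083,16.8876) T_B=(-29.2498,15.0838) sweep=84.8785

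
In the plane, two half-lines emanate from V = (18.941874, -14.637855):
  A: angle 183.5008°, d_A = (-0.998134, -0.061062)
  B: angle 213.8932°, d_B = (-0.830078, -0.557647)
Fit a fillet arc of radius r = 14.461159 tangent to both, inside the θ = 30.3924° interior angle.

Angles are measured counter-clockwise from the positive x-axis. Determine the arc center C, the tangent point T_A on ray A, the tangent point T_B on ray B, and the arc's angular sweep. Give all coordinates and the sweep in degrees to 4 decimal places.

center=(-33.3156,-32.3230) T_A=(-34.1986,-17.8888) T_B=(-25.2514,-44.3269) sweep=149.6076

bisector direction at 198.6970° = (-0.947227,-0.320563)
center distance |VC| = r/sin(θ/2) = 14.461159/sin(15.1962°) = 55.168905
C = V + |VC|·bis = (-33.3156,-32.3230)
T_A = V + ((C−V)·d_A)·d_A = V + 53.2399·d_A = (-34.1986,-17.8888)
T_B = V + ((C−V)·d_B)·d_B = V + 53.2399·d_B = (-25.2514,-44.3269)
sweep = 180° − θ = 149.6076°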